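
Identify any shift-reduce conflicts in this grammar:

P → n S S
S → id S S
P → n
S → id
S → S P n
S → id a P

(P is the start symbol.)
A shift-reduce conflict occurs when an LR(0) state has both:
  - a complete (reduce) item [A → α .] (dot at the end), and
  - a shift item [B → β . c γ] (dot before a terminal).

Augment with P' → P and build the canonical LR(0) collection (I0 = CLOSURE({[P' → . P]}), then GOTO on every symbol after a dot until no new states appear). It has 12 states:
  I0: { [P → . n S S], [P → . n], [P' → . P] }  — shift
  I1: { [P' → P .] }  — accept
  I2: { [P → n . S S], [P → n .], [S → . S P n], [S → . id S S], [S → . id a P], [S → . id] }  — shift, reduce
  I3: { [P → . n S S], [P → . n], [P → n S . S], [S → . S P n], [S → . id S S], [S → . id a P], [S → . id], [S → S . P n] }  — shift
  I4: { [S → . S P n], [S → . id S S], [S → . id a P], [S → . id], [S → id . S S], [S → id . a P], [S → id .] }  — shift, reduce
  I5: { [P → . n S S], [P → . n], [S → . S P n], [S → . id S S], [S → . id a P], [S → . id], [S → S . P n], [S → id S . S] }  — shift
  I6: { [P → . n S S], [P → . n], [S → id a . P] }  — shift
  I7: { [S → id a P .] }  — reduce
  I8: { [S → S P . n] }  — shift
  I9: { [P → . n S S], [P → . n], [S → S . P n], [S → id S S .] }  — shift, reduce
  I10: { [S → S P n .] }  — reduce
  I11: { [P → . n S S], [P → . n], [P → n S S .], [S → S . P n] }  — shift, reduce

I2 contains reduce item [P → n .] and shift items [S → . id], [S → . id S S], [S → . id a P] — shift-reduce conflict.
I4 contains reduce item [S → id .] and shift items [S → . id], [S → . id S S], [S → . id a P], [S → id . a P] — shift-reduce conflict.
I9 contains reduce item [S → id S S .] and shift items [P → . n], [P → . n S S] — shift-reduce conflict.
I11 contains reduce item [P → n S S .] and shift items [P → . n], [P → . n S S] — shift-reduce conflict.

Answer: Yes — I2: [P → n .] vs [S → . id]; I4: [S → id .] vs [S → . id]; I9: [S → id S S .] vs [P → . n]; I11: [P → n S S .] vs [P → . n]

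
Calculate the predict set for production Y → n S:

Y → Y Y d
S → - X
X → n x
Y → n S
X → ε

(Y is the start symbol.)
{ 'n' }

PREDICT(Y → n S) = (FIRST(RHS) \ {ε}) ∪ (FOLLOW(Y) if ε ∈ FIRST(RHS), i.e. RHS ⇒* ε)
FIRST(n S) = { 'n' }
ε ∉ FIRST(n S), so FOLLOW(Y) is not added.
PREDICT(Y → n S) = { 'n' }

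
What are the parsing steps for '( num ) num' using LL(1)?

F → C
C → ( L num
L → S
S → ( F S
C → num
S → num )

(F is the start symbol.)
Stack is shown with the top on the left.

Stack        Input          Action
----------------------------------
F $          ( num ) num $  output F → C
C $          ( num ) num $  output C → ( L num
( L num $    ( num ) num $  match '('
L num $      num ) num $    output L → S
S num $      num ) num $    output S → num )
num ) num $  num ) num $    match 'num'
) num $      ) num $        match ')'
num $        num $          match 'num'
$            $              accept

The string is accepted.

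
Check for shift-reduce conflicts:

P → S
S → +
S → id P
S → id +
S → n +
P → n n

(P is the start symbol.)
A shift-reduce conflict occurs when an LR(0) state has both:
  - a complete (reduce) item [A → α .] (dot at the end), and
  - a shift item [B → β . c γ] (dot before a terminal).

Augment with P' → P and build the canonical LR(0) collection (I0 = CLOSURE({[P' → . P]}), then GOTO on every symbol after a dot until no new states appear). It has 10 states:
  I0: { [P → . S], [P → . n n], [P' → . P], [S → . +], [S → . id +], [S → . id P], [S → . n +] }  — shift
  I1: { [S → + .] }  — reduce
  I2: { [P' → P .] }  — accept
  I3: { [P → S .] }  — reduce
  I4: { [P → . S], [P → . n n], [S → . +], [S → . id +], [S → . id P], [S → . n +], [S → id . +], [S → id . P] }  — shift
  I5: { [P → n . n], [S → n . +] }  — shift
  I6: { [S → n + .] }  — reduce
  I7: { [P → n n .] }  — reduce
  I8: { [S → + .], [S → id + .] }  — 2 reduces
  I9: { [S → id P .] }  — reduce

No state contains both a complete item and a shift item.

Answer: No shift-reduce conflicts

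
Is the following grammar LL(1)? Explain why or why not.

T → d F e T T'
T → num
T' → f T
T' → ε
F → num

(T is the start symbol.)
A grammar is LL(1) if for each non-terminal N with multiple productions, the predict sets of those productions are pairwise disjoint, where PREDICT(N → α) = (FIRST(α) \ {ε}) ∪ (FOLLOW(N) if α ⇒* ε).

Relevant sets:
  FOLLOW(T') = { $, 'f' }

For T:
  PREDICT(T → d F e T T') = { 'd' }
  PREDICT(T → num) = { 'num' }
For T':
  PREDICT(T' → f T) = { 'f' }
  PREDICT(T' → ε) = { $, 'f' }
F has a single production, so nothing to check there.

Conflict found: Predict set conflict for T': { 'f' }
The grammar is NOT LL(1).

Answer: No. Predict set conflict for T': { 'f' }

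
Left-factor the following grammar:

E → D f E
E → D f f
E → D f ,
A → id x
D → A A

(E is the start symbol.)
E → D f E'
E' → E
E' → f
E' → ,
A → id x
D → A A

Left-factoring transforms A → αβ₁ | αβ₂ into A → αA' and A' → β₁ | β₂
(α is the longest common prefix among the alternatives). Repeat until
no nonterminal has two alternatives with a common prefix.

Round 1: E has alternatives sharing prefix 'D f'. Introduce E': E → D f E'
  Add: E' → E
  Add: E' → f
  Add: E' → ,

No remaining common prefixes — done.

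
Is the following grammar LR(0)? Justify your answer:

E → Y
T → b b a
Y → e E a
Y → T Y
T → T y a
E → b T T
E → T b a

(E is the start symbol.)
Augment with E' → E and build the canonical LR(0) collection (I0 = CLOSURE({[E' → . E]}), then GOTO on every symbol after a dot until no new states appear). It has 20 states:
  I0: { [E → . T b a], [E → . Y], [E → . b T T], [E' → . E], [T → . T y a], [T → . b b a], [Y → . T Y], [Y → . e E a] }  — shift
  I1: { [E' → E .] }  — accept
  I2: { [E → T . b a], [T → . T y a], [T → . b b a], [T → T . y a], [Y → . T Y], [Y → . e E a], [Y → T . Y] }  — shift
  I3: { [E → Y .] }  — reduce
  I4: { [E → b . T T], [T → . T y a], [T → . b b a], [T → b . b a] }  — shift
  I5: { [E → . T b a], [E → . Y], [E → . b T T], [T → . T y a], [T → . b b a], [Y → . T Y], [Y → . e E a], [Y → e . E a] }  — shift
  I6: { [Y → e E . a] }  — shift
  I7: { [Y → e E a .] }  — reduce
  I8: { [E → b T . T], [T → . T y a], [T → . b b a], [T → T . y a] }  — shift
  I9: { [T → b . b a], [T → b b . a] }  — shift
  I10: { [T → b b a .] }  — reduce
  I11: { [T → b b . a] }  — shift
  I12: { [E → b T T .], [T → T . y a] }  — shift, reduce
  I13: { [T → b . b a] }  — shift
  I14: { [T → T y . a] }  — shift
  I15: { [T → T y a .] }  — reduce
  I16: { [T → . T y a], [T → . b b a], [T → T . y a], [Y → . T Y], [Y → . e E a], [Y → T . Y] }  — shift
  I17: { [Y → T Y .] }  — reduce
  I18: { [E → T b . a], [T → b . b a] }  — shift
  I19: { [E → T b a .] }  — reduce

Conflict in state I12:
  Shift-reduce conflict between [E → b T T .] and [T → T . y a]
So the grammar is NOT LR(0).

Answer: No. Shift-reduce conflict between [E → b T T .] and [T → T . y a]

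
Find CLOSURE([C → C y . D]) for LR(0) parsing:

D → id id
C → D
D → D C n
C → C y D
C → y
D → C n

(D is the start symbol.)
{ [C → . C y D], [C → . D], [C → . y], [C → C y . D], [D → . C n], [D → . D C n], [D → . id id] }

To compute CLOSURE, for each item [A → α.Bβ] where B is a non-terminal, add [B → .γ] for all productions B → γ; repeat for the newly added items until nothing changes.

Start with: [C → C y . D]
  [C → C y . D] has the dot before D: add [D → . id id], [D → . D C n], [D → . C n]
  [D → . C n] has the dot before C: add [C → . D], [C → . C y D], [C → . y]
No further items can be added.

CLOSURE = { [C → . C y D], [C → . D], [C → . y], [C → C y . D], [D → . C n], [D → . D C n], [D → . id id] }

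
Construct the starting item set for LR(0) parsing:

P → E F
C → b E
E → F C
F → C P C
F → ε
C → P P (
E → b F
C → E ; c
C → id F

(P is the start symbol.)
{ [C → . E ; c], [C → . P P (], [C → . b E], [C → . id F], [E → . F C], [E → . b F], [F → . C P C], [F → .], [P → . E F], [P' → . P] }

First, augment the grammar with P' → P
I₀ = CLOSURE({ [P' → . P] }):
  [P' → . P] has the dot before P: add [P → . E F]
  [P → . E F] has the dot before E: add [E → . F C], [E → . b F]
  [E → . F C] has the dot before F: add [F → . C P C], [F → .]
  [F → . C P C] has the dot before C: add [C → . b E], [C → . P P (], [C → . E ; c], [C → . id F]
No further items can be added.

I₀ = { [C → . E ; c], [C → . P P (], [C → . b E], [C → . id F], [E → . F C], [E → . b F], [F → . C P C], [F → .], [P → . E F], [P' → . P] }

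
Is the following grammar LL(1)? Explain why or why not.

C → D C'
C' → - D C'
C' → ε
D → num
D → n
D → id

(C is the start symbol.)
Yes, the grammar is LL(1).

A grammar is LL(1) if for each non-terminal N with multiple productions, the predict sets of those productions are pairwise disjoint, where PREDICT(N → α) = (FIRST(α) \ {ε}) ∪ (FOLLOW(N) if α ⇒* ε).

Relevant sets:
  FOLLOW(C') = { $ }

For C':
  PREDICT(C' → '-' D C') = { '-' }
  PREDICT(C' → ε) = { $ }
For D:
  PREDICT(D → num) = { 'num' }
  PREDICT(D → n) = { 'n' }
  PREDICT(D → id) = { 'id' }
C has a single production, so nothing to check there.

All predict sets are disjoint. The grammar IS LL(1).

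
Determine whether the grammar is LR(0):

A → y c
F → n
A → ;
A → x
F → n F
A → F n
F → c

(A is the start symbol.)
A grammar is LR(0) if no state in the canonical LR(0) collection has:
  - both a shift item (dot before a terminal) and a complete item (shift-reduce conflict), or
  - two or more complete items (reduce-reduce conflict; the accept item [A' → A .] counts as a complete item here).

Augment with A' → A and build the canonical LR(0) collection (I0 = CLOSURE({[A' → . A]}), then GOTO on every symbol after a dot until no new states appear). It has 11 states:
  I0: { [A → . ;], [A → . F n], [A → . x], [A → . y c], [A' → . A], [F → . c], [F → . n F], [F → . n] }  — shift
  I1: { [A → ; .] }  — reduce
  I2: { [A' → A .] }  — accept
  I3: { [A → F . n] }  — shift
  I4: { [F → c .] }  — reduce
  I5: { [F → . c], [F → . n F], [F → . n], [F → n . F], [F → n .] }  — shift, reduce
  I6: { [A → x .] }  — reduce
  I7: { [A → y . c] }  — shift
  I8: { [A → y c .] }  — reduce
  I9: { [F → n F .] }  — reduce
  I10: { [A → F n .] }  — reduce

Conflict in state I5:
  Shift-reduce conflict between [F → n .] and [F → . c]
So the grammar is NOT LR(0).

Answer: No. Shift-reduce conflict between [F → n .] and [F → . c]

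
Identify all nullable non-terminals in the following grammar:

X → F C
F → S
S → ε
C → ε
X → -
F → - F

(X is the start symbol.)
ε-productions: S → ε, C → ε
So S, C are immediately nullable.
F → S: every symbol on the right is nullable, so F is nullable too.
X → F C: every symbol on the right is nullable, so X is nullable too.
Every non-terminal is now nullable.
Nullable = { 'C', 'F', 'S', 'X' }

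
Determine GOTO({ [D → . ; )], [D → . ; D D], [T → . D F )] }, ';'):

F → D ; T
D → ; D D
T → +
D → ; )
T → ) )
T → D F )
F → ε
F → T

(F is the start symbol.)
GOTO(I, ';') = CLOSURE({ [A → αX.β] : [A → α.Xβ] ∈ I, X = ';' })

Items with dot before ';', with the dot advanced:
  [D → . ; )] → [D → ; . )]
  [D → . ; D D] → [D → ; . D D]
Closure of the advanced items:
  [D → ; . D D] has the dot before D: add [D → . ; D D], [D → . ; )]

GOTO = { [D → . ; )], [D → . ; D D], [D → ; . )], [D → ; . D D] }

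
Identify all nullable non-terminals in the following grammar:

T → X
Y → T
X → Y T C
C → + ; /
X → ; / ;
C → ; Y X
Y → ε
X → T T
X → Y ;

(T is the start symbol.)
A non-terminal is nullable if it can derive ε (the empty string): either it has an ε-production, or it has a production whose right-hand side consists entirely of nullable non-terminals.

ε-productions: Y → ε
So Y is immediately nullable.
No further non-terminal can be added: every production for the remaining non-terminals contains a terminal or a non-nullable non-terminal.
Nullable = { 'Y' }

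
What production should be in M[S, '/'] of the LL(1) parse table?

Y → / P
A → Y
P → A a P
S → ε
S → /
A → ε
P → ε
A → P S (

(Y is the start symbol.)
S → /

To find M[S, '/'], we find productions for S where '/' is in the predict set (PREDICT(N → α) = (FIRST(α) \ {ε}) ∪ (FOLLOW(N) if α ⇒* ε)).

Relevant sets:
  FOLLOW(S) = { '(' }

S → ε: PREDICT = { '(' }
S → /: PREDICT = { '/' }
  '/' is in predict set, so this production goes in M[S, '/']

M[S, '/'] = S → /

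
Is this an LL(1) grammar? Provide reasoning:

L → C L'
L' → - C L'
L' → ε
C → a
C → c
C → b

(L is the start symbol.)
A grammar is LL(1) if for each non-terminal N with multiple productions, the predict sets of those productions are pairwise disjoint, where PREDICT(N → α) = (FIRST(α) \ {ε}) ∪ (FOLLOW(N) if α ⇒* ε).

Relevant sets:
  FOLLOW(L') = { $ }

For L':
  PREDICT(L' → '-' C L') = { '-' }
  PREDICT(L' → ε) = { $ }
For C:
  PREDICT(C → a) = { 'a' }
  PREDICT(C → c) = { 'c' }
  PREDICT(C → b) = { 'b' }
L has a single production, so nothing to check there.

All predict sets are disjoint. The grammar IS LL(1).

Answer: Yes, the grammar is LL(1).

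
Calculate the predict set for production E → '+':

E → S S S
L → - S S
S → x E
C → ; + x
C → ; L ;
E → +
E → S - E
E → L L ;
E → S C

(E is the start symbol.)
PREDICT(E → '+') = (FIRST(RHS) \ {ε}) ∪ (FOLLOW(E) if ε ∈ FIRST(RHS), i.e. RHS ⇒* ε)
FIRST('+') = { '+' }
ε ∉ FIRST('+'), so FOLLOW(E) is not added.
PREDICT(E → '+') = { '+' }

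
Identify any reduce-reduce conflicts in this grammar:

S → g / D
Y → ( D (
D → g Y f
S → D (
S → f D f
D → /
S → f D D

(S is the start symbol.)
No reduce-reduce conflicts

Augment with S' → S and build the canonical LR(0) collection (I0 = CLOSURE({[S' → . S]}), then GOTO on every symbol after a dot until no new states appear). It has 18 states:
  I0: { [D → . /], [D → . g Y f], [S → . D (], [S → . f D D], [S → . f D f], [S → . g / D], [S' → . S] }  — shift
  I1: { [D → / .] }  — reduce
  I2: { [S → D . (] }  — shift
  I3: { [S' → S .] }  — accept
  I4: { [D → . /], [D → . g Y f], [S → f . D D], [S → f . D f] }  — shift
  I5: { [D → g . Y f], [S → g . / D], [Y → . ( D (] }  — shift
  I6: { [D → . /], [D → . g Y f], [Y → ( . D (] }  — shift
  I7: { [D → . /], [D → . g Y f], [S → g / . D] }  — shift
  I8: { [D → g Y . f] }  — shift
  I9: { [D → g Y f .] }  — reduce
  I10: { [S → g / D .] }  — reduce
  I11: { [D → g . Y f], [Y → . ( D (] }  — shift
  I12: { [Y → ( D . (] }  — shift
  I13: { [Y → ( D ( .] }  — reduce
  I14: { [D → . /], [D → . g Y f], [S → f D . D], [S → f D . f] }  — shift
  I15: { [S → f D D .] }  — reduce
  I16: { [S → f D f .] }  — reduce
  I17: { [S → D ( .] }  — reduce

No state contains more than one complete item.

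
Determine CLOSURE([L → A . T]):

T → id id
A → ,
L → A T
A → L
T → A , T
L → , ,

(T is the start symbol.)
{ [A → . ,], [A → . L], [L → . , ,], [L → . A T], [L → A . T], [T → . A , T], [T → . id id] }

To compute CLOSURE, for each item [A → α.Bβ] where B is a non-terminal, add [B → .γ] for all productions B → γ; repeat for the newly added items until nothing changes.

Start with: [L → A . T]
  [L → A . T] has the dot before T: add [T → . id id], [T → . A , T]
  [T → . A , T] has the dot before A: add [A → . ,], [A → . L]
  [A → . L] has the dot before L: add [L → . A T], [L → . , ,]
No further items can be added.

CLOSURE = { [A → . ,], [A → . L], [L → . , ,], [L → . A T], [L → A . T], [T → . A , T], [T → . id id] }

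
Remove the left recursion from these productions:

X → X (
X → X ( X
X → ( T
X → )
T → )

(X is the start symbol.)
X → ( T X'
X → ) X'
X' → ( X'
X' → ( X X'
X' → ε
T → )

X is directly left-recursive. The standard transformation for
  A → A α₁ | ... | A α_m | β₁ | ... | β_n
is
  A  → β₁ A' | ... | β_n A'
  A' → α₁ A' | ... | α_m A' | ε

X → ( T becomes X → ( T X'
X → ) becomes X → ) X'
X → X ( becomes X' → ( X'
X → X ( X becomes X' → ( X X'
Add X' → ε

Productions for other non-terminals are unchanged:
  T → )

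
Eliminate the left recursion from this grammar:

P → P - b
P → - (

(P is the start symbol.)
P → - ( P'
P' → - b P'
P' → ε

P is directly left-recursive. The standard transformation for
  A → A α₁ | ... | A α_m | β₁ | ... | β_n
is
  A  → β₁ A' | ... | β_n A'
  A' → α₁ A' | ... | α_m A' | ε

P → - ( becomes P → - ( P'
P → P - b becomes P' → - b P'
Add P' → ε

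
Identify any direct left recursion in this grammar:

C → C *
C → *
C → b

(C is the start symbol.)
Yes, C is left-recursive

C → C *: LEFT RECURSIVE (starts with C)
C → *: starts with '*'
C → b: starts with b

The grammar has direct left recursion on: C.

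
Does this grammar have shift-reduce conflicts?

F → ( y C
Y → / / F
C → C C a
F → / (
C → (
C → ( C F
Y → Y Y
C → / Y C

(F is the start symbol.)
Yes — I6: [C → ( .] vs [C → . (]; I8: [F → ( y C .] vs [C → . (]; I14: [C → / Y C .] vs [C → . (]; I15: [Y → Y Y .] vs [Y → . / / F]; I19: [F → / ( .] vs [F → ( . y C]; I22: [C → ( .] vs [C → . (]

A shift-reduce conflict occurs when an LR(0) state has both:
  - a complete (reduce) item [A → α .] (dot at the end), and
  - a shift item [B → β . c γ] (dot before a terminal).

Augment with F' → F and build the canonical LR(0) collection (I0 = CLOSURE({[F' → . F]}), then GOTO on every symbol after a dot until no new states appear). It has 25 states:
  I0: { [F → . ( y C], [F → . / (], [F' → . F] }  — shift
  I1: { [F → ( . y C] }  — shift
  I2: { [F → / . (] }  — shift
  I3: { [F' → F .] }  — accept
  I4: { [F → / ( .] }  — reduce
  I5: { [C → . ( C F], [C → . (], [C → . / Y C], [C → . C C a], [F → ( y . C] }  — shift
  I6: { [C → ( . C F], [C → ( .], [C → . ( C F], [C → . (], [C → . / Y C], [C → . C C a] }  — shift, reduce
  I7: { [C → / . Y C], [Y → . / / F], [Y → . Y Y] }  — shift
  I8: { [C → . ( C F], [C → . (], [C → . / Y C], [C → . C C a], [C → C . C a], [F → ( y C .] }  — shift, reduce
  I9: { [C → . ( C F], [C → . (], [C → . / Y C], [C → . C C a], [C → C . C a], [C → C C . a] }  — shift
  I10: { [C → C C a .] }  — reduce
  I11: { [Y → / . / F] }  — shift
  I12: { [C → . ( C F], [C → . (], [C → . / Y C], [C → . C C a], [C → / Y . C], [Y → . / / F], [Y → . Y Y], [Y → Y . Y] }  — shift
  I13: { [C → / . Y C], [Y → . / / F], [Y → . Y Y], [Y → / . / F] }  — shift
  I14: { [C → . ( C F], [C → . (], [C → . / Y C], [C → . C C a], [C → / Y C .], [C → C . C a] }  — shift, reduce
  I15: { [Y → . / / F], [Y → . Y Y], [Y → Y . Y], [Y → Y Y .] }  — shift, reduce
  I16: { [F → . ( y C], [F → . / (], [Y → / . / F], [Y → / / . F] }  — shift
  I17: { [F → . ( y C], [F → . / (], [F → / . (], [Y → / / . F] }  — shift
  I18: { [Y → / / F .] }  — reduce
  I19: { [F → ( . y C], [F → / ( .] }  — shift, reduce
  I20: { [F → . ( y C], [F → . / (], [Y → / / . F] }  — shift
  I21: { [C → ( C . F], [C → . ( C F], [C → . (], [C → . / Y C], [C → . C C a], [C → C . C a], [F → . ( y C], [F → . / (] }  — shift
  I22: { [C → ( . C F], [C → ( .], [C → . ( C F], [C → . (], [C → . / Y C], [C → . C C a], [F → ( . y C] }  — shift, reduce
  I23: { [C → / . Y C], [F → / . (], [Y → . / / F], [Y → . Y Y] }  — shift
  I24: { [C → ( C F .] }  — reduce

I6 contains reduce item [C → ( .] and shift items [C → . (], [C → . ( C F], [C → . / Y C] — shift-reduce conflict.
I8 contains reduce item [F → ( y C .] and shift items [C → . (], [C → . ( C F], [C → . / Y C] — shift-reduce conflict.
I14 contains reduce item [C → / Y C .] and shift items [C → . (], [C → . ( C F], [C → . / Y C] — shift-reduce conflict.
I15 contains reduce item [Y → Y Y .] and shift item [Y → . / / F] — shift-reduce conflict.
I19 contains reduce item [F → / ( .] and shift item [F → ( . y C] — shift-reduce conflict.
I22 contains reduce item [C → ( .] and shift items [C → . (], [C → . ( C F], [C → . / Y C], [F → ( . y C] — shift-reduce conflict.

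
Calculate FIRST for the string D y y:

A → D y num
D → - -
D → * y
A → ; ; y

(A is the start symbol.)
{ '*', '-' }

FIRST sets of the non-terminals involved (from the grammar, by fixed-point iteration):
  FIRST(D) = { '*', '-' }

To compute FIRST(D y y), process the symbols left to right:
Symbol D is a non-terminal. Add FIRST(D) \ {ε} = { '*', '-' }
D is not nullable (ε ∉ FIRST(D)), so stop here.
FIRST(D y y) = { '*', '-' }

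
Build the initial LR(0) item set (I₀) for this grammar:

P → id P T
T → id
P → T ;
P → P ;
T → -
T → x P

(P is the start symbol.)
First, augment the grammar with P' → P
I₀ = CLOSURE({ [P' → . P] }):
  [P' → . P] has the dot before P: add [P → . id P T], [P → . T ;], [P → . P ;]
  [P → . T ;] has the dot before T: add [T → . id], [T → . -], [T → . x P]
No further items can be added.

I₀ = { [P → . P ;], [P → . T ;], [P → . id P T], [P' → . P], [T → . -], [T → . id], [T → . x P] }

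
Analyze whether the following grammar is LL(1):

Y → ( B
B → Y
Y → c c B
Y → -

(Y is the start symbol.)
A grammar is LL(1) if for each non-terminal N with multiple productions, the predict sets of those productions are pairwise disjoint, where PREDICT(N → α) = (FIRST(α) \ {ε}) ∪ (FOLLOW(N) if α ⇒* ε).

For Y:
  PREDICT(Y → '(' B) = { '(' }
  PREDICT(Y → c c B) = { 'c' }
  PREDICT(Y → '-') = { '-' }
B has a single production, so nothing to check there.

All predict sets are disjoint. The grammar IS LL(1).

Answer: Yes, the grammar is LL(1).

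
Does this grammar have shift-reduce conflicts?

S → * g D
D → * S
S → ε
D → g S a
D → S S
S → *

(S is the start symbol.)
Yes — I0: [S → .] vs [S → . *]; I1: [S → * .] vs [S → * . g D]; I3: [S → .] vs [D → . * S]; I4: [S → .] vs [S → . *]; I6: [S → .] vs [S → . *]; I7: [S → .] vs [S → . *]

Augment with S' → S and build the canonical LR(0) collection (I0 = CLOSURE({[S' → . S]}), then GOTO on every symbol after a dot until no new states appear). It has 12 states:
  I0: { [S → . * g D], [S → . *], [S → .], [S' → . S] }  — shift, reduce
  I1: { [S → * . g D], [S → * .] }  — shift, reduce
  I2: { [S' → S .] }  — accept
  I3: { [D → . * S], [D → . S S], [D → . g S a], [S → * g . D], [S → . * g D], [S → . *], [S → .] }  — shift, reduce
  I4: { [D → * . S], [S → * . g D], [S → * .], [S → . * g D], [S → . *], [S → .] }  — shift, 2 reduces
  I5: { [S → * g D .] }  — reduce
  I6: { [D → S . S], [S → . * g D], [S → . *], [S → .] }  — shift, reduce
  I7: { [D → g . S a], [S → . * g D], [S → . *], [S → .] }  — shift, reduce
  I8: { [D → g S . a] }  — shift
  I9: { [D → g S a .] }  — reduce
  I10: { [D → S S .] }  — reduce
  I11: { [D → * S .] }  — reduce

I0 contains reduce item [S → .] and shift items [S → . *], [S → . * g D] — shift-reduce conflict.
I1 contains reduce item [S → * .] and shift item [S → * . g D] — shift-reduce conflict.
I3 contains reduce item [S → .] and shift items [D → . * S], [D → . g S a], [S → . *], [S → . * g D] — shift-reduce conflict.
I4 contains reduce items [S → .], [S → * .] and shift items [S → . *], [S → . * g D], [S → * . g D] — shift-reduce conflict.
I6 contains reduce item [S → .] and shift items [S → . *], [S → . * g D] — shift-reduce conflict.
I7 contains reduce item [S → .] and shift items [S → . *], [S → . * g D] — shift-reduce conflict.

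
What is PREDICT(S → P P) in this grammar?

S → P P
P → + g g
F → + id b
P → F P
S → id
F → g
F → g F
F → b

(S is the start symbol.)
{ '+', 'b', 'g' }

PREDICT(S → P P) = (FIRST(RHS) \ {ε}) ∪ (FOLLOW(S) if ε ∈ FIRST(RHS), i.e. RHS ⇒* ε)
FIRST(P) = { '+', 'b', 'g' }
FIRST(P P) = { '+', 'b', 'g' }
ε ∉ FIRST(P P), so FOLLOW(S) is not added.
PREDICT(S → P P) = { '+', 'b', 'g' }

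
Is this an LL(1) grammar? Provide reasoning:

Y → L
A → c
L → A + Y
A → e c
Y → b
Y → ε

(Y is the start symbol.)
A grammar is LL(1) if for each non-terminal N with multiple productions, the predict sets of those productions are pairwise disjoint, where PREDICT(N → α) = (FIRST(α) \ {ε}) ∪ (FOLLOW(N) if α ⇒* ε).

Relevant sets:
  FIRST(L) = { 'c', 'e' }
  FOLLOW(Y) = { $ }

For Y:
  PREDICT(Y → L) = { 'c', 'e' }
  PREDICT(Y → b) = { 'b' }
  PREDICT(Y → ε) = { $ }
For A:
  PREDICT(A → c) = { 'c' }
  PREDICT(A → e c) = { 'e' }
L has a single production, so nothing to check there.

All predict sets are disjoint. The grammar IS LL(1).

Answer: Yes, the grammar is LL(1).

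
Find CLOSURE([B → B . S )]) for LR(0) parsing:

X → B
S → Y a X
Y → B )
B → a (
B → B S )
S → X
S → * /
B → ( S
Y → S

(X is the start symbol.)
{ [B → . ( S], [B → . B S )], [B → . a (], [B → B . S )], [S → . * /], [S → . X], [S → . Y a X], [X → . B], [Y → . B )], [Y → . S] }

Start with: [B → B . S )]
  [B → B . S )] has the dot before S: add [S → . Y a X], [S → . X], [S → . * /]
  [S → . Y a X] has the dot before Y: add [Y → . B )], [Y → . S]
  [S → . X] has the dot before X: add [X → . B]
  [Y → . B )] has the dot before B: add [B → . a (], [B → . B S )], [B → . ( S]
No further items can be added.

CLOSURE = { [B → . ( S], [B → . B S )], [B → . a (], [B → B . S )], [S → . * /], [S → . X], [S → . Y a X], [X → . B], [Y → . B )], [Y → . S] }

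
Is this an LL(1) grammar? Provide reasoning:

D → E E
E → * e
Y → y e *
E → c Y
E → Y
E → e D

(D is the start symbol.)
Yes, the grammar is LL(1).

A grammar is LL(1) if for each non-terminal N with multiple productions, the predict sets of those productions are pairwise disjoint, where PREDICT(N → α) = (FIRST(α) \ {ε}) ∪ (FOLLOW(N) if α ⇒* ε).

Relevant sets:
  FIRST(Y) = { 'y' }

For E:
  PREDICT(E → '*' e) = { '*' }
  PREDICT(E → c Y) = { 'c' }
  PREDICT(E → Y) = { 'y' }
  PREDICT(E → e D) = { 'e' }
D, Y have a single production, so nothing to check there.

All predict sets are disjoint. The grammar IS LL(1).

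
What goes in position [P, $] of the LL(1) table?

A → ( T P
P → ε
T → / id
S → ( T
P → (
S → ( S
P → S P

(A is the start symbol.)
To find M[P, $], we find productions for P where $ is in the predict set (PREDICT(N → α) = (FIRST(α) \ {ε}) ∪ (FOLLOW(N) if α ⇒* ε)).

Relevant sets:
  FIRST(S) = { '(' }
  FOLLOW(P) = { $ }

P → ε: PREDICT = { $ }
  $ is in predict set, so this production goes in M[P, $]
P → (: PREDICT = { '(' }
P → S P: PREDICT = { '(' }

M[P, $] = P → ε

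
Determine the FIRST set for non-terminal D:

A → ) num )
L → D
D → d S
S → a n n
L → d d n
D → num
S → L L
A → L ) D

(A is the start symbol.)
From D → d S:
  - d is a terminal: add 'd' and stop
From D → num:
  - num is a terminal: add 'num' and stop

Collecting: FIRST(D) = { 'd', 'num' }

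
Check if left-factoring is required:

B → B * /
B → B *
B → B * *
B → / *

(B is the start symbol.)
Left-factoring is needed when two productions for the same non-terminal
share a common prefix on the right-hand side.

Productions for B:
  B → B * /
  B → B *
  B → B * *
  B → / *

Found common prefix 'B *' in productions for B

Answer: Yes, B has productions with common prefix 'B *'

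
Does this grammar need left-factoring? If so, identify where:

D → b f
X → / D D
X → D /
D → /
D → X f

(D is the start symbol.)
No, left-factoring is not needed

Left-factoring is needed when two productions for the same non-terminal
share a common prefix on the right-hand side.

Productions for D:
  D → b f
  D → /
  D → X f
Productions for X:
  X → / D D
  X → D /

No common prefixes found.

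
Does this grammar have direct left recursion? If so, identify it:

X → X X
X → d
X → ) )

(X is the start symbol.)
Direct left recursion occurs when N → N α for some non-terminal N (the right-hand side begins with the left-hand side itself).

X → X X: LEFT RECURSIVE (starts with X)
X → d: starts with d
X → ) ): starts with ')'

The grammar has direct left recursion on: X.

Answer: Yes, X is left-recursive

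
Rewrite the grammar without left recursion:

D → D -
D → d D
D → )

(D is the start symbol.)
D is directly left-recursive. The standard transformation for
  A → A α₁ | ... | A α_m | β₁ | ... | β_n
is
  A  → β₁ A' | ... | β_n A'
  A' → α₁ A' | ... | α_m A' | ε

D → d D becomes D → d D D'
D → ) becomes D → ) D'
D → D - becomes D' → - D'
Add D' → ε

Resulting grammar:
D → d D D'
D → ) D'
D' → - D'
D' → ε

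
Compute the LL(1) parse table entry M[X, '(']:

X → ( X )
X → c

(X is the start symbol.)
To find M[X, '('], we find productions for X where '(' is in the predict set (PREDICT(N → α) = (FIRST(α) \ {ε}) ∪ (FOLLOW(N) if α ⇒* ε)).

X → ( X ): PREDICT = { '(' }
  '(' is in predict set, so this production goes in M[X, '(']
X → c: PREDICT = { 'c' }

M[X, '('] = X → ( X )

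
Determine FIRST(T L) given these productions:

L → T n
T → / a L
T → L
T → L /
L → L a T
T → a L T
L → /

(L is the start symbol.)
{ '/', 'a' }

FIRST sets of the non-terminals involved (from the grammar, by fixed-point iteration):
  FIRST(T) = { '/', 'a' }

To compute FIRST(T L), process the symbols left to right:
Symbol T is a non-terminal. Add FIRST(T) \ {ε} = { '/', 'a' }
T is not nullable (ε ∉ FIRST(T)), so stop here.
FIRST(T L) = { '/', 'a' }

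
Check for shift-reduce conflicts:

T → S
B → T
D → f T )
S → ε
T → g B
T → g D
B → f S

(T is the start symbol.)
Yes — I0: [S → .] vs [T → . g B]; I3: [S → .] vs [B → . f S]; I7: [S → .] vs [T → . g B]

A shift-reduce conflict occurs when an LR(0) state has both:
  - a complete (reduce) item [A → α .] (dot at the end), and
  - a shift item [B → β . c γ] (dot before a terminal).

Augment with T' → T and build the canonical LR(0) collection (I0 = CLOSURE({[T' → . T]}), then GOTO on every symbol after a dot until no new states appear). It has 11 states:
  I0: { [S → .], [T → . S], [T → . g B], [T → . g D], [T' → . T] }  — shift, reduce
  I1: { [T → S .] }  — reduce
  I2: { [T' → T .] }  — accept
  I3: { [B → . T], [B → . f S], [D → . f T )], [S → .], [T → . S], [T → . g B], [T → . g D], [T → g . B], [T → g . D] }  — shift, reduce
  I4: { [T → g B .] }  — reduce
  I5: { [T → g D .] }  — reduce
  I6: { [B → T .] }  — reduce
  I7: { [B → f . S], [D → f . T )], [S → .], [T → . S], [T → . g B], [T → . g D] }  — shift, reduce
  I8: { [B → f S .], [T → S .] }  — 2 reduces
  I9: { [D → f T . )] }  — shift
  I10: { [D → f T ) .] }  — reduce

I0 contains reduce item [S → .] and shift items [T → . g B], [T → . g D] — shift-reduce conflict.
I3 contains reduce item [S → .] and shift items [B → . f S], [D → . f T )], [T → . g B], [T → . g D] — shift-reduce conflict.
I7 contains reduce item [S → .] and shift items [T → . g B], [T → . g D] — shift-reduce conflict.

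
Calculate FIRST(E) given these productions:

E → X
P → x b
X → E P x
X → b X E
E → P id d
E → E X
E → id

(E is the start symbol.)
FIRST sets of the other non-terminals involved (by the same procedure, iterated to a fixed point):
  FIRST(X) = { 'b', 'id', 'x' }
  FIRST(P) = { 'x' }

From E → X:
  - X is a non-terminal: add FIRST(X) \ {ε} = { 'b', 'id', 'x' }
    X is not nullable, so stop
From E → P id d:
  - P is a non-terminal: add FIRST(P) \ {ε} = { 'x' }
    P is not nullable, so stop
From E → E X:
  - E is the symbol being defined: contributes nothing new
    E is not nullable, so stop
From E → id:
  - id is a terminal: add 'id' and stop

Collecting: FIRST(E) = { 'b', 'id', 'x' }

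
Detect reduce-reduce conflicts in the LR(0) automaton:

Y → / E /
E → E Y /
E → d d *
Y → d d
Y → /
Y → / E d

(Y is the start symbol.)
Yes — I9: [Y → / .] vs [Y → / E / .]

Augment with Y' → Y and build the canonical LR(0) collection (I0 = CLOSURE({[Y' → . Y]}), then GOTO on every symbol after a dot until no new states appear). It has 13 states:
  I0: { [Y → . / E /], [Y → . / E d], [Y → . /], [Y → . d d], [Y' → . Y] }  — shift
  I1: { [E → . E Y /], [E → . d d *], [Y → / . E /], [Y → / . E d], [Y → / .] }  — shift, reduce
  I2: { [Y' → Y .] }  — accept
  I3: { [Y → d . d] }  — shift
  I4: { [Y → d d .] }  — reduce
  I5: { [E → E . Y /], [Y → . / E /], [Y → . / E d], [Y → . /], [Y → . d d], [Y → / E . /], [Y → / E . d] }  — shift
  I6: { [E → d . d *] }  — shift
  I7: { [E → d d . *] }  — shift
  I8: { [E → d d * .] }  — reduce
  I9: { [E → . E Y /], [E → . d d *], [Y → / . E /], [Y → / . E d], [Y → / .], [Y → / E / .] }  — shift, 2 reduces
  I10: { [E → E Y . /] }  — shift
  I11: { [Y → / E d .], [Y → d . d] }  — shift, reduce
  I12: { [E → E Y / .] }  — reduce

I9 contains complete items [Y → / .], [Y → / E / .] — reduce-reduce conflict.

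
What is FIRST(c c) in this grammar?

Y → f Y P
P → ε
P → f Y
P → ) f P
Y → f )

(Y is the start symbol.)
{ 'c' }

To compute FIRST(c c), process the symbols left to right:
Symbol c is a terminal. Add 'c' and stop.
FIRST(c c) = { 'c' }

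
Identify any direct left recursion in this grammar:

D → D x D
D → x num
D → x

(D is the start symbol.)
Yes, D is left-recursive

Direct left recursion occurs when N → N α for some non-terminal N (the right-hand side begins with the left-hand side itself).

D → D x D: LEFT RECURSIVE (starts with D)
D → x num: starts with x
D → x: starts with x

The grammar has direct left recursion on: D.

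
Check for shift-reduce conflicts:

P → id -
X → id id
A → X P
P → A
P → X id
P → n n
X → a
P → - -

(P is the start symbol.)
Augment with P' → P and build the canonical LR(0) collection (I0 = CLOSURE({[P' → . P]}), then GOTO on every symbol after a dot until no new states appear). It has 14 states:
  I0: { [A → . X P], [P → . - -], [P → . A], [P → . X id], [P → . id -], [P → . n n], [P' → . P], [X → . a], [X → . id id] }  — shift
  I1: { [P → - . -] }  — shift
  I2: { [P → A .] }  — reduce
  I3: { [P' → P .] }  — accept
  I4: { [A → . X P], [A → X . P], [P → . - -], [P → . A], [P → . X id], [P → . id -], [P → . n n], [P → X . id], [X → . a], [X → . id id] }  — shift
  I5: { [X → a .] }  — reduce
  I6: { [P → id . -], [X → id . id] }  — shift
  I7: { [P → n . n] }  — shift
  I8: { [P → n n .] }  — reduce
  I9: { [P → id - .] }  — reduce
  I10: { [X → id id .] }  — reduce
  I11: { [A → X P .] }  — reduce
  I12: { [P → X id .], [P → id . -], [X → id . id] }  — shift, reduce
  I13: { [P → - - .] }  — reduce

I12 contains reduce item [P → X id .] and shift items [P → id . -], [X → id . id] — shift-reduce conflict.

Answer: Yes — I12: [P → X id .] vs [P → id . -]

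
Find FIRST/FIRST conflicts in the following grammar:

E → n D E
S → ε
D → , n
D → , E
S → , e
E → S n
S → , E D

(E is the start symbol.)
FIRST sets of the non-terminals at (or reachable through a nullable prefix from) the front of some alternative:
  FIRST(S) = { ',', ε }

Productions for E:
  E → n D E: FIRST = { 'n' }
  E → S n: FIRST = { ',', 'n' }
Productions for S:
  S → ε: FIRST = { ε }
  S → , e: FIRST = { ',' }
  S → , E D: FIRST = { ',' }
Productions for D:
  D → , n: FIRST = { ',' }
  D → , E: FIRST = { ',' }

Conflict for E: E → n D E and E → S n
  Overlap: { 'n' }
Conflict for S: S → , e and S → , E D
  Overlap: { ',' }
Conflict for D: D → , n and D → , E
  Overlap: { ',' }

Answer: Yes. E → n D E / E → S n on { 'n' }; S → ',' e / S → ',' E D on { ',' }; D → ',' n / D → ',' E on { ',' }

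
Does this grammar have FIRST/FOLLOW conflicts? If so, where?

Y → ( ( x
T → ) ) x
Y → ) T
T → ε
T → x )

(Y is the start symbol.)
A FIRST/FOLLOW conflict occurs when a non-terminal N has a nullable alternative N → β (β ⇒* ε) and another alternative N → α with FIRST(α) ∩ FOLLOW(N) ≠ ∅: on such a lookahead the parser cannot decide between expanding α and letting N vanish via β.

Nullable non-terminals: T.

T: nullable alternative(s) T → ε; FOLLOW(T) = { $ }
  T → ) ) x: FIRST \ {ε} = { ')' } — disjoint from FOLLOW(T)
  T → ε: FIRST \ {ε} = { } — this is the only nullable alternative, skip
  T → x ): FIRST \ {ε} = { 'x' } — disjoint from FOLLOW(T)

Y has no nullable alternative, so no FIRST/FOLLOW check is needed there.

No FIRST/FOLLOW conflicts found.

Answer: No FIRST/FOLLOW conflicts.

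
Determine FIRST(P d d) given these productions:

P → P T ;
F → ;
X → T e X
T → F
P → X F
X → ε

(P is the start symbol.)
FIRST sets of the non-terminals involved (from the grammar, by fixed-point iteration):
  FIRST(P) = { ';' }

To compute FIRST(P d d), process the symbols left to right:
Symbol P is a non-terminal. Add FIRST(P) \ {ε} = { ';' }
P is not nullable (ε ∉ FIRST(P)), so stop here.
FIRST(P d d) = { ';' }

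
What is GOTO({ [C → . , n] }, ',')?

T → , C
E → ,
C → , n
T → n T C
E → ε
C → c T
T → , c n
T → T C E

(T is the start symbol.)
GOTO(I, ',') = CLOSURE({ [A → αX.β] : [A → α.Xβ] ∈ I, X = ',' })

Items with dot before ',', with the dot advanced:
  [C → . , n] → [C → , . n]
Closure adds nothing (no advanced item has the dot before a non-terminal).

GOTO = { [C → , . n] }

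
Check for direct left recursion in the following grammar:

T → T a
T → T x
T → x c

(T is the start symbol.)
Direct left recursion occurs when N → N α for some non-terminal N (the right-hand side begins with the left-hand side itself).

T → T a: LEFT RECURSIVE (starts with T)
T → T x: LEFT RECURSIVE (starts with T)
T → x c: starts with x

The grammar has direct left recursion on: T.

Answer: Yes, T is left-recursive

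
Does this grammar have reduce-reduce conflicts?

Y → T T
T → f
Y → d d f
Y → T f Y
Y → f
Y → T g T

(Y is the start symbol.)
Yes — I4: [T → f .] vs [Y → f .]

A reduce-reduce conflict occurs when an LR(0) state has two complete items [A → α .] and [B → β .] — both call for a reduction, and with no lookahead the parser cannot choose between them.

Augment with Y' → Y and build the canonical LR(0) collection (I0 = CLOSURE({[Y' → . Y]}), then GOTO on every symbol after a dot until no new states appear). It has 13 states:
  I0: { [T → . f], [Y → . T T], [Y → . T f Y], [Y → . T g T], [Y → . d d f], [Y → . f], [Y' → . Y] }  — shift
  I1: { [T → . f], [Y → T . T], [Y → T . f Y], [Y → T . g T] }  — shift
  I2: { [Y' → Y .] }  — accept
  I3: { [Y → d . d f] }  — shift
  I4: { [T → f .], [Y → f .] }  — 2 reduces
  I5: { [Y → d d . f] }  — shift
  I6: { [Y → d d f .] }  — reduce
  I7: { [Y → T T .] }  — reduce
  I8: { [T → . f], [T → f .], [Y → . T T], [Y → . T f Y], [Y → . T g T], [Y → . d d f], [Y → . f], [Y → T f . Y] }  — shift, reduce
  I9: { [T → . f], [Y → T g . T] }  — shift
  I10: { [Y → T g T .] }  — reduce
  I11: { [T → f .] }  — reduce
  I12: { [Y → T f Y .] }  — reduce

I4 contains complete items [T → f .], [Y → f .] — reduce-reduce conflict.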